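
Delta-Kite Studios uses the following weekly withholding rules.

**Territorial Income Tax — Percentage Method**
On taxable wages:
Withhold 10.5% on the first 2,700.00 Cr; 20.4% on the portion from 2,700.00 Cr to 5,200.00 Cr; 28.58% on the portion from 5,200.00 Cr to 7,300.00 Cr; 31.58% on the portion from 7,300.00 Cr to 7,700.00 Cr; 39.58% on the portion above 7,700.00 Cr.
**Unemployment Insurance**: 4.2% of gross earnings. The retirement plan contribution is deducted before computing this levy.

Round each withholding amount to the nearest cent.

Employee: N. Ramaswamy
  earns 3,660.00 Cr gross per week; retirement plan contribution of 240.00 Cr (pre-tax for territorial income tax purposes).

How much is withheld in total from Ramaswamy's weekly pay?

Territorial Income Tax: taxable = 3,660.00 Cr − 240.00 Cr = 3,420.00 Cr
  283.50 Cr + 20.4% × (3,420.00 Cr − 2,700.00 Cr) = 283.50 Cr + 20.4% × 720.00 Cr = 430.38 Cr
Unemployment Insurance: 4.2% × 3,420.00 Cr = 143.64 Cr
Total: 430.38 Cr + 143.64 Cr = 574.02 Cr

574.02 Cr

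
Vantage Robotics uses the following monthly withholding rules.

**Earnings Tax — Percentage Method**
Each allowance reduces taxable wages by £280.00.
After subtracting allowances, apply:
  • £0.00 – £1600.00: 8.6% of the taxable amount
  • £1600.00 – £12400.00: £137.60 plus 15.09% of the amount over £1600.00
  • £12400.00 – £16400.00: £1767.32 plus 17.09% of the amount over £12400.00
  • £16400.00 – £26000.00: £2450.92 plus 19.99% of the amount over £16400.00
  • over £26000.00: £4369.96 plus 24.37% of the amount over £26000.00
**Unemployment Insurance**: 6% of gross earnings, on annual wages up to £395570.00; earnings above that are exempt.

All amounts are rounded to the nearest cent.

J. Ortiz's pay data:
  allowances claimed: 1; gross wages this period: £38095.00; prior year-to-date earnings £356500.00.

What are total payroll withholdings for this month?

Earnings Tax: taxable = £38095.00 − 1×£280.00 = £37815.00
  £4369.96 + 24.37% × (£37815.00 − £26000.00) = £4369.96 + 24.37% × £11815.00 = £7249.28
Unemployment Insurance: 6% × £38095.00 = £2285.70
Total: £7249.28 + £2285.70 = £9534.98

£9534.98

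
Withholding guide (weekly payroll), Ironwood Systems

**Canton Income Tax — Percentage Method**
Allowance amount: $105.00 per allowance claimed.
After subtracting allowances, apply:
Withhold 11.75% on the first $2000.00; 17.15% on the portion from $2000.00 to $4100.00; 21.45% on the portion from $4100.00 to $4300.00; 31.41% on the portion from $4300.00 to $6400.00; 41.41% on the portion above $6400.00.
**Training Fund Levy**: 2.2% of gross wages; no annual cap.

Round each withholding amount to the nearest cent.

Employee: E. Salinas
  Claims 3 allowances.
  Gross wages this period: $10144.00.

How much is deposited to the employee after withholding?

$7203.22

Canton Income Tax: taxable = $10144.00 − 3×$105.00 = $9829.00
  $1297.66 + 41.41% × ($9829.00 − $6400.00) = $1297.66 + 41.41% × $3429.00 = $2717.61
Training Fund Levy: 2.2% × $10144.00 = $223.17
Total withheld: $2717.61 + $223.17 = $2940.78
Net pay: $10144.00 − $2940.78 = $7203.22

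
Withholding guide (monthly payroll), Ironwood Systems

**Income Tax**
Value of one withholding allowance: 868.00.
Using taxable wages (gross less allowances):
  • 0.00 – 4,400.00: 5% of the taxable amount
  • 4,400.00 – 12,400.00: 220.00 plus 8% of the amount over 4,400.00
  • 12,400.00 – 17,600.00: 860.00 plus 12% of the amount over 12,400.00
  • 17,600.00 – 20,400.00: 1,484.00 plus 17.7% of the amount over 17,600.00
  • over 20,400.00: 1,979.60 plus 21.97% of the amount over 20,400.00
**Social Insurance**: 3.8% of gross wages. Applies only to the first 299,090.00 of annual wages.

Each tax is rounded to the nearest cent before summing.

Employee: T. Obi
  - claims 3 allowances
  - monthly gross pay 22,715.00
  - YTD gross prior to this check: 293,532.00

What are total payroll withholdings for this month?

Income Tax: taxable = 22,715.00 − 3×868.00 = 20,111.00
  1,484.00 + 17.7% × (20,111.00 − 17,600.00) = 1,484.00 + 17.7% × 2,511.00 = 1,928.45
Social Insurance: cap 299,090.00 − YTD 293,532.00 = 5,558.00 subject; 3.8% × 5,558.00 = 211.20
Total: 1,928.45 + 211.20 = 2,139.65

2,139.65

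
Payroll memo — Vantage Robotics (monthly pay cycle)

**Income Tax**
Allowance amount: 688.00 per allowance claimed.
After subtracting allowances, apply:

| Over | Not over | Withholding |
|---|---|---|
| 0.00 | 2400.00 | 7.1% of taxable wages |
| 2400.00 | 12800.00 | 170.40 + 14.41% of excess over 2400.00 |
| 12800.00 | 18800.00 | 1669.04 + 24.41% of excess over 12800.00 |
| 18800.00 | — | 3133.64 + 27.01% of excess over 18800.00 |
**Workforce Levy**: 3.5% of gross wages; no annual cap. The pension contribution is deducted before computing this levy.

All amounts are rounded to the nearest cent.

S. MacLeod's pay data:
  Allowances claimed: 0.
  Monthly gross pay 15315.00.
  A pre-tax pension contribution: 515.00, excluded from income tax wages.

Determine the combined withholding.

Income Tax: taxable = 15315.00 − 515.00 = 14800.00
  1669.04 + 24.41% × (14800.00 − 12800.00) = 1669.04 + 24.41% × 2000.00 = 2157.24
Workforce Levy: 3.5% × 14800.00 = 518.00
Total: 2157.24 + 518.00 = 2675.24

2675.24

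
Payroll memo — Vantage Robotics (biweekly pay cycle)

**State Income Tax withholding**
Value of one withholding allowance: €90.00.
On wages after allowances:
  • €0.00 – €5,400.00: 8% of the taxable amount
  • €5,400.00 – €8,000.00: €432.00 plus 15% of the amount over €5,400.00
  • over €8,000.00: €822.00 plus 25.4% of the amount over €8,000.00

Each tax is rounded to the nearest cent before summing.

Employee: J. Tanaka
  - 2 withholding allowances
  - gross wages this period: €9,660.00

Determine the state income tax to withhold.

€1,197.92

State Income Tax: taxable = €9,660.00 − 2×€90.00 = €9,480.00
  €822.00 + 25.4% × (€9,480.00 − €8,000.00) = €822.00 + 25.4% × €1,480.00 = €1,197.92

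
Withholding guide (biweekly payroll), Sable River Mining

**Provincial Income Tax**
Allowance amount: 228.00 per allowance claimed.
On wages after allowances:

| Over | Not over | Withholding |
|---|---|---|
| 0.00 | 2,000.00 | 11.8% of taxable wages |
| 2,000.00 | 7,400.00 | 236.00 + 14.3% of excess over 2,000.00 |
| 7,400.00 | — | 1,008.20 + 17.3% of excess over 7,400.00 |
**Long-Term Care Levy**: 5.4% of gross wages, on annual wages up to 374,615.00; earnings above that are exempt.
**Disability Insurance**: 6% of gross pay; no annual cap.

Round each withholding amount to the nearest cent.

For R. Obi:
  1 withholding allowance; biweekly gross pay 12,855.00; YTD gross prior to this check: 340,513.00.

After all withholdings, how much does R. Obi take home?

9,477.06

Provincial Income Tax: taxable = 12,855.00 − 1×228.00 = 12,627.00
  1,008.20 + 17.3% × (12,627.00 − 7,400.00) = 1,008.20 + 17.3% × 5,227.00 = 1,912.47
Long-Term Care Levy: 5.4% × 12,855.00 = 694.17
Disability Insurance: 6% × 12,855.00 = 771.30
Total withheld: 1,912.47 + 694.17 + 771.30 = 3,377.94
Net pay: 12,855.00 − 3,377.94 = 9,477.06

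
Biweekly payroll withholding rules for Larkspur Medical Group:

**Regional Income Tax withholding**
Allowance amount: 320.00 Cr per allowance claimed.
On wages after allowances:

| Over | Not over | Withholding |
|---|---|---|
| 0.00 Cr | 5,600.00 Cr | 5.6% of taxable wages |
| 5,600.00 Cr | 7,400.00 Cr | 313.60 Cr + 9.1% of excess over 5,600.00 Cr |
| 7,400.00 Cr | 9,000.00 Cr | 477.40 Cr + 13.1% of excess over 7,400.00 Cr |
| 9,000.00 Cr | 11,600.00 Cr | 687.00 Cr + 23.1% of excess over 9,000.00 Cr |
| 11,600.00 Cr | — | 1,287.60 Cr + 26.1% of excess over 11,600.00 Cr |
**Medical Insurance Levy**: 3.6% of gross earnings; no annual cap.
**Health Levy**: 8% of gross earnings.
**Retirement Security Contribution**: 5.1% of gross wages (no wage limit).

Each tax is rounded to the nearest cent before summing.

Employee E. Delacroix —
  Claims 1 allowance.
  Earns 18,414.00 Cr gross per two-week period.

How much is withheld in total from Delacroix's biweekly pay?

Regional Income Tax: taxable = 18,414.00 Cr − 1×320.00 Cr = 18,094.00 Cr
  1,287.60 Cr + 26.1% × (18,094.00 Cr − 11,600.00 Cr) = 1,287.60 Cr + 26.1% × 6,494.00 Cr = 2,982.53 Cr
Medical Insurance Levy: 3.6% × 18,414.00 Cr = 662.90 Cr
Health Levy: 8% × 18,414.00 Cr = 1,473.12 Cr
Retirement Security Contribution: 5.1% × 18,414.00 Cr = 939.11 Cr
Total: 2,982.53 Cr + 662.90 Cr + 1,473.12 Cr + 939.11 Cr = 6,057.66 Cr

6,057.66 Cr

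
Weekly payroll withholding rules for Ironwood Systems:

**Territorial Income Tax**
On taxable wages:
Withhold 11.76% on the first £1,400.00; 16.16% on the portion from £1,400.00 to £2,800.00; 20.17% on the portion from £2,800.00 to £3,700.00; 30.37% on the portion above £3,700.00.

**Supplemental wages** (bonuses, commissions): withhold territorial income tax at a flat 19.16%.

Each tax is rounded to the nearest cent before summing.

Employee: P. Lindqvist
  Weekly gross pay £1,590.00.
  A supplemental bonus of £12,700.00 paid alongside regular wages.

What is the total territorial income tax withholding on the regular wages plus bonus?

Territorial Income Tax: taxable = £1,590.00
  £164.64 + 16.16% × (£1,590.00 − £1,400.00) = £164.64 + 16.16% × £190.00 = £195.34
Supplemental (19.16% flat on bonus): 19.16% × £12,700.00 = £2,433.32
Total territorial income tax: £195.34 + £2,433.32 = £2,628.66

£2,628.66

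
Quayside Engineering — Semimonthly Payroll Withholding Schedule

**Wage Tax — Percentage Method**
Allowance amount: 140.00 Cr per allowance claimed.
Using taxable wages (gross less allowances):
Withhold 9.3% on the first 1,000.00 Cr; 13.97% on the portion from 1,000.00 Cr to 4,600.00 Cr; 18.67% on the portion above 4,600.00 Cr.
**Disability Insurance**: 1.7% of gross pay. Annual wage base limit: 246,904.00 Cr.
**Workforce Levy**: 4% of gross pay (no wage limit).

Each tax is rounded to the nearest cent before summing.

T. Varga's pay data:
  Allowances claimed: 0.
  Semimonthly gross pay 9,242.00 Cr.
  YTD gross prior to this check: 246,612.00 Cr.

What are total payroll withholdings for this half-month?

Wage Tax: taxable = 9,242.00 Cr
  595.92 Cr + 18.67% × (9,242.00 Cr − 4,600.00 Cr) = 595.92 Cr + 18.67% × 4,642.00 Cr = 1,462.58 Cr
Disability Insurance: cap 246,904.00 Cr − YTD 246,612.00 Cr = 292.00 Cr subject; 1.7% × 292.00 Cr = 4.96 Cr
Workforce Levy: 4% × 9,242.00 Cr = 369.68 Cr
Total: 1,462.58 Cr + 4.96 Cr + 369.68 Cr = 1,837.22 Cr

1,837.22 Cr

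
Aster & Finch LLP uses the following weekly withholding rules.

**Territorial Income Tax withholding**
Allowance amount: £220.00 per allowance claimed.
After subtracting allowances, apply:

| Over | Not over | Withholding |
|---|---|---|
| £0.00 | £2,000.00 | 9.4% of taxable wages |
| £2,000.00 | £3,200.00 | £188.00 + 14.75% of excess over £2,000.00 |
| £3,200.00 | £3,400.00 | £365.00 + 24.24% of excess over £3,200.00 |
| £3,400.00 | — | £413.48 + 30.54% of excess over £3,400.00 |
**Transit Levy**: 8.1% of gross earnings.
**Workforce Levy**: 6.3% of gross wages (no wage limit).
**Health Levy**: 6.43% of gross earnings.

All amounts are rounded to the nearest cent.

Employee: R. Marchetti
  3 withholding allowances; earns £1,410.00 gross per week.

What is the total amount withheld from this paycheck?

£364.20

Territorial Income Tax: taxable = £1,410.00 − 3×£220.00 = £750.00
  9.4% × £750.00 = £70.50
Transit Levy: 8.1% × £1,410.00 = £114.21
Workforce Levy: 6.3% × £1,410.00 = £88.83
Health Levy: 6.43% × £1,410.00 = £90.66
Total: £70.50 + £114.21 + £88.83 + £90.66 = £364.20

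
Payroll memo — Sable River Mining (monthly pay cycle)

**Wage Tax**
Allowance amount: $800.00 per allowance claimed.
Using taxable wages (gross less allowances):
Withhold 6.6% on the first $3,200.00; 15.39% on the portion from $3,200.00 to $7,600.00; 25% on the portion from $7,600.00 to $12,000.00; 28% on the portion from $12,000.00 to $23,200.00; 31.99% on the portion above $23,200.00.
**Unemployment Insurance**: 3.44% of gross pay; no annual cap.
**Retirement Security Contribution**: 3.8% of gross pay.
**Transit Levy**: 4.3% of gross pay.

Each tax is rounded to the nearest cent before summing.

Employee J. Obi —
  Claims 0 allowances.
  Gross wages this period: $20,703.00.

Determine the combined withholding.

Wage Tax: taxable = $20,703.00
  $1,988.36 + 28% × ($20,703.00 − $12,000.00) = $1,988.36 + 28% × $8,703.00 = $4,425.20
Unemployment Insurance: 3.44% × $20,703.00 = $712.18
Retirement Security Contribution: 3.8% × $20,703.00 = $786.71
Transit Levy: 4.3% × $20,703.00 = $890.23
Total: $4,425.20 + $712.18 + $786.71 + $890.23 = $6,814.32

$6,814.32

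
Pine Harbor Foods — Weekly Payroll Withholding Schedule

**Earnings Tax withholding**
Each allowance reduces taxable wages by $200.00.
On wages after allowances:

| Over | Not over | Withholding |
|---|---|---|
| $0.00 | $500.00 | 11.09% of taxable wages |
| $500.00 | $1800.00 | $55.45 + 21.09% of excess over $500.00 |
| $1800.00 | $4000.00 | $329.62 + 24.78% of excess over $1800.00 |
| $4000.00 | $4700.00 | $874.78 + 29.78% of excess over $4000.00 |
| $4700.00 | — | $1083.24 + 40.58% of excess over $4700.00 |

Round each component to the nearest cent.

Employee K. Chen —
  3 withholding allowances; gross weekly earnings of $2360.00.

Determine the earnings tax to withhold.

Earnings Tax: taxable = $2360.00 − 3×$200.00 = $1760.00
  $55.45 + 21.09% × ($1760.00 − $500.00) = $55.45 + 21.09% × $1260.00 = $321.18

$321.18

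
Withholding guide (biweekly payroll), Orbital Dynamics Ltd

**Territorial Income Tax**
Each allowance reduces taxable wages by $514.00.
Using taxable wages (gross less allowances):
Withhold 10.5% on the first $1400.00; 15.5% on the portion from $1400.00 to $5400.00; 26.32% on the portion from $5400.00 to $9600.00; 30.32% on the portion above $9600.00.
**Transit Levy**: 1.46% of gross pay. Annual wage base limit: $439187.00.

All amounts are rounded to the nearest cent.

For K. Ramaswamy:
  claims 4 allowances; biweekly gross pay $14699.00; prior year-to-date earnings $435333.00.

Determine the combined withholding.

$2851.35

Territorial Income Tax: taxable = $14699.00 − 4×$514.00 = $12643.00
  $1872.44 + 30.32% × ($12643.00 − $9600.00) = $1872.44 + 30.32% × $3043.00 = $2795.08
Transit Levy: cap $439187.00 − YTD $435333.00 = $3854.00 subject; 1.46% × $3854.00 = $56.27
Total: $2795.08 + $56.27 = $2851.35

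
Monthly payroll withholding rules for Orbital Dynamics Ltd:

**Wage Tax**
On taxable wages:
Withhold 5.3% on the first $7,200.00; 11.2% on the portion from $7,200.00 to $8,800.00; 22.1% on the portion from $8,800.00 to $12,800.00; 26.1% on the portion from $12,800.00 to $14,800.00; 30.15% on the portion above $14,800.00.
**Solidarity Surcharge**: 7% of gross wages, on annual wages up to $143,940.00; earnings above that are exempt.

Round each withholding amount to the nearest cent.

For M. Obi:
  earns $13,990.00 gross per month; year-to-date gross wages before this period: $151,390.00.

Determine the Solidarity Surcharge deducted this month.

Solidarity Surcharge: YTD $151,390.00 ≥ cap $143,940.00 → $0.00

$0.00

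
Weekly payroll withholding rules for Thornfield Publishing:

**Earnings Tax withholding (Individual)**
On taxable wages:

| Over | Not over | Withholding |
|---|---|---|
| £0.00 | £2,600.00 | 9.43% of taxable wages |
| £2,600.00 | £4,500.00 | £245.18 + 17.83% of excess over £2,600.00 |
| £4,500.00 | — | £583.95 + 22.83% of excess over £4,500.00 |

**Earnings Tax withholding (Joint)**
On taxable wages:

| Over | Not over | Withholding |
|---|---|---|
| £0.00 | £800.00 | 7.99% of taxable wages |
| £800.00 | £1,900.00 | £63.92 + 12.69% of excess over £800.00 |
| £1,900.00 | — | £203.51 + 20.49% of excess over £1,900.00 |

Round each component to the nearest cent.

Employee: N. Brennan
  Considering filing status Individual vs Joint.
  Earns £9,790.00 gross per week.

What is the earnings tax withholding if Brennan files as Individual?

£1,791.66

Earnings Tax (Individual): taxable = £9,790.00
  £583.95 + 22.83% × (£9,790.00 − £4,500.00) = £583.95 + 22.83% × £5,290.00 = £1,791.66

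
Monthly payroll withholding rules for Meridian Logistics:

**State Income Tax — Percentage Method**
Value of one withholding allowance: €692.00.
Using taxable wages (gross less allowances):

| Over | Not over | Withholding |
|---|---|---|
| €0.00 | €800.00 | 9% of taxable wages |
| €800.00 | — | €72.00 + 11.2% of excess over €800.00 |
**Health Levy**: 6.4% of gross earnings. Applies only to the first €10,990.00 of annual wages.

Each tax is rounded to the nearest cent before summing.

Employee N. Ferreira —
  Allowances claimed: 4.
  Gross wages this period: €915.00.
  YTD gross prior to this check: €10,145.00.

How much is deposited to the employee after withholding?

State Income Tax: taxable = €915.00 − 4×€692.00 = €-1,853.00
  Taxable ≤ 0 → €0.00
Health Levy: cap €10,990.00 − YTD €10,145.00 = €845.00 subject; 6.4% × €845.00 = €54.08
Total withheld: €0.00 + €54.08 = €54.08
Net pay: €915.00 − €54.08 = €860.92

€860.92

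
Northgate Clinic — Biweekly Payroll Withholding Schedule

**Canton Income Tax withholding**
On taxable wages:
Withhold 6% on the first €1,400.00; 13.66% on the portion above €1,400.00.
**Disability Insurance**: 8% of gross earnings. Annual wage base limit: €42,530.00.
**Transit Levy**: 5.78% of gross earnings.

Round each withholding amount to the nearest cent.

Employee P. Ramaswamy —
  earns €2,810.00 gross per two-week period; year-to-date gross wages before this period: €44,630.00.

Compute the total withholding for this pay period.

Canton Income Tax: taxable = €2,810.00
  €84.00 + 13.66% × (€2,810.00 − €1,400.00) = €84.00 + 13.66% × €1,410.00 = €276.61
Disability Insurance: YTD €44,630.00 ≥ cap €42,530.00 → €0.00
Transit Levy: 5.78% × €2,810.00 = €162.42
Total: €276.61 + €0.00 + €162.42 = €439.03

€439.03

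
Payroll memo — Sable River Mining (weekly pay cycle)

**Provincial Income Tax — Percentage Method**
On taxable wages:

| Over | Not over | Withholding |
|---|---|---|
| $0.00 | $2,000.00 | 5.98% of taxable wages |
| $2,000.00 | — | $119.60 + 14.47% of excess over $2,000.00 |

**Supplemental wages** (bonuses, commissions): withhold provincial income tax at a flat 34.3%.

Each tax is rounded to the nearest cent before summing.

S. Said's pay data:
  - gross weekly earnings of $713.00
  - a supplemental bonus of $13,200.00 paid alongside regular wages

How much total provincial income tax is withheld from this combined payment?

Provincial Income Tax: taxable = $713.00
  5.98% × $713.00 = $42.64
Supplemental (34.3% flat on bonus): 34.3% × $13,200.00 = $4,527.60
Total provincial income tax: $42.64 + $4,527.60 = $4,570.24

$4,570.24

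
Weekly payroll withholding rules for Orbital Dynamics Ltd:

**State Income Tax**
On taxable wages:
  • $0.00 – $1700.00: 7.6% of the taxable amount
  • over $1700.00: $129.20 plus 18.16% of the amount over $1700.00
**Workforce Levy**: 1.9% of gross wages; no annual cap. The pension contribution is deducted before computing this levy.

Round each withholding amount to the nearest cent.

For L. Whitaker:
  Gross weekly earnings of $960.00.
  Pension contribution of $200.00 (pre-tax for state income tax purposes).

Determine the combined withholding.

$72.20

State Income Tax: taxable = $960.00 − $200.00 = $760.00
  7.6% × $760.00 = $57.76
Workforce Levy: 1.9% × $760.00 = $14.44
Total: $57.76 + $14.44 = $72.20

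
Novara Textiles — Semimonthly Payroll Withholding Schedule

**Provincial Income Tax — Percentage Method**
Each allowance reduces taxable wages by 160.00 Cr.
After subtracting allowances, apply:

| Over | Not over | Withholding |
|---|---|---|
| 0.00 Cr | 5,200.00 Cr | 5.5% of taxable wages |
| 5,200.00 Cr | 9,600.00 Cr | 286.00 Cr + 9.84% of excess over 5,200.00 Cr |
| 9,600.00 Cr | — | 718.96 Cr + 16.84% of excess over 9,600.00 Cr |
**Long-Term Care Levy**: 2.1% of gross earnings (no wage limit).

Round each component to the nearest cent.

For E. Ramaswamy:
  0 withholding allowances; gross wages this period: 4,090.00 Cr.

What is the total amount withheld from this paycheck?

310.84 Cr

Provincial Income Tax: taxable = 4,090.00 Cr
  5.5% × 4,090.00 Cr = 224.95 Cr
Long-Term Care Levy: 2.1% × 4,090.00 Cr = 85.89 Cr
Total: 224.95 Cr + 85.89 Cr = 310.84 Cr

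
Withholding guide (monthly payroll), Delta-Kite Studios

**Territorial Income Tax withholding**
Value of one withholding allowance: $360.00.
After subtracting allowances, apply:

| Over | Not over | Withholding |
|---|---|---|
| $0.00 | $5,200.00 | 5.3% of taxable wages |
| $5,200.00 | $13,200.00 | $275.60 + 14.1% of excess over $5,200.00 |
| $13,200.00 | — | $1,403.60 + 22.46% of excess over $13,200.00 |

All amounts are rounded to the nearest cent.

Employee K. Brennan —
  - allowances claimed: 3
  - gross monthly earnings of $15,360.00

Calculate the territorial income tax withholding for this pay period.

Territorial Income Tax: taxable = $15,360.00 − 3×$360.00 = $14,280.00
  $1,403.60 + 22.46% × ($14,280.00 − $13,200.00) = $1,403.60 + 22.46% × $1,080.00 = $1,646.17

$1,646.17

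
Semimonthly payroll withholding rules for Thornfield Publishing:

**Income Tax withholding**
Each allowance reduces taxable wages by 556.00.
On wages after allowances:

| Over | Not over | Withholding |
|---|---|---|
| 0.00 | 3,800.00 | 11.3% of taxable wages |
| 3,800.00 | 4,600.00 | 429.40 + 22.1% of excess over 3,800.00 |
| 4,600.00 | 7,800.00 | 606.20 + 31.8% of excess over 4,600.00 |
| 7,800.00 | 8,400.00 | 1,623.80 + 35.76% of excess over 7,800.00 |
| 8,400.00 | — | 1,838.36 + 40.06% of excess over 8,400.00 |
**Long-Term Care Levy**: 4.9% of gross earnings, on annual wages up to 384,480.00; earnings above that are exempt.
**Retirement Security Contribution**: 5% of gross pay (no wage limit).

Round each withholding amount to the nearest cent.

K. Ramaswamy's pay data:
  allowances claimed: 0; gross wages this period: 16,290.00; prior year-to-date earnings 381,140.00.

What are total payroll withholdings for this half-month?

5,977.25

Income Tax: taxable = 16,290.00
  1,838.36 + 40.06% × (16,290.00 − 8,400.00) = 1,838.36 + 40.06% × 7,890.00 = 4,999.09
Long-Term Care Levy: cap 384,480.00 − YTD 381,140.00 = 3,340.00 subject; 4.9% × 3,340.00 = 163.66
Retirement Security Contribution: 5% × 16,290.00 = 814.50
Total: 4,999.09 + 163.66 + 814.50 = 5,977.25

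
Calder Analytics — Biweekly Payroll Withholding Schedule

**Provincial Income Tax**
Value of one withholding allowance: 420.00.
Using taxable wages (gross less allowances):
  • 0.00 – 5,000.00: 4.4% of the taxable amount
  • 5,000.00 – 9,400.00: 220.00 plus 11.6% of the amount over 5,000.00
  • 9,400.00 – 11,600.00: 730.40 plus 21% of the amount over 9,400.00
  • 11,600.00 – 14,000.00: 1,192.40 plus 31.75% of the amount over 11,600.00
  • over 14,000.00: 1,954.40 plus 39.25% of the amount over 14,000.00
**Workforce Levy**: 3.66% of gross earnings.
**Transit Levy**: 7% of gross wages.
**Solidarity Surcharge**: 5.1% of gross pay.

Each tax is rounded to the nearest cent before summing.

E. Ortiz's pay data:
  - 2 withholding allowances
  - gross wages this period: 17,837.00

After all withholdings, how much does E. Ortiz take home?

11,895.17

Provincial Income Tax: taxable = 17,837.00 − 2×420.00 = 16,997.00
  1,954.40 + 39.25% × (16,997.00 − 14,000.00) = 1,954.40 + 39.25% × 2,997.00 = 3,130.72
Workforce Levy: 3.66% × 17,837.00 = 652.83
Transit Levy: 7% × 17,837.00 = 1,248.59
Solidarity Surcharge: 5.1% × 17,837.00 = 909.69
Total withheld: 3,130.72 + 652.83 + 1,248.59 + 909.69 = 5,941.83
Net pay: 17,837.00 − 5,941.83 = 11,895.17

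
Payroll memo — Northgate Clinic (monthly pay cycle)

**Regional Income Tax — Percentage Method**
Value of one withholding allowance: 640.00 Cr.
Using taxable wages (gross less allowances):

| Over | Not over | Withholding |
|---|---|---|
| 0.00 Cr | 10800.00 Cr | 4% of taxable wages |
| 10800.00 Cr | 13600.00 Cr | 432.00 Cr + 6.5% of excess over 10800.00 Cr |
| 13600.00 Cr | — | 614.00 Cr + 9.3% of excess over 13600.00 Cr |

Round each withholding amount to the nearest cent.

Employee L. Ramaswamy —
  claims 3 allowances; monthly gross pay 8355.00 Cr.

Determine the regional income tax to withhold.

Regional Income Tax: taxable = 8355.00 Cr − 3×640.00 Cr = 6435.00 Cr
  4% × 6435.00 Cr = 257.40 Cr

257.40 Cr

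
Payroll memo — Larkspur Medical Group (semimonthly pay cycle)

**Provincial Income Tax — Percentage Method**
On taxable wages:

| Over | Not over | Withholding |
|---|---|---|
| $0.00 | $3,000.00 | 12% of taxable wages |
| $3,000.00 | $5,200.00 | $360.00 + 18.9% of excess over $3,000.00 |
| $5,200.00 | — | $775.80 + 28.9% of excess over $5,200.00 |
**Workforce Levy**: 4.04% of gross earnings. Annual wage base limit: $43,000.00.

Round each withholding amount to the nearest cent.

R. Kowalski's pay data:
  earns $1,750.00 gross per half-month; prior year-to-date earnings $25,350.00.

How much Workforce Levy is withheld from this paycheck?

Workforce Levy: 4.04% × $1,750.00 = $70.70

$70.70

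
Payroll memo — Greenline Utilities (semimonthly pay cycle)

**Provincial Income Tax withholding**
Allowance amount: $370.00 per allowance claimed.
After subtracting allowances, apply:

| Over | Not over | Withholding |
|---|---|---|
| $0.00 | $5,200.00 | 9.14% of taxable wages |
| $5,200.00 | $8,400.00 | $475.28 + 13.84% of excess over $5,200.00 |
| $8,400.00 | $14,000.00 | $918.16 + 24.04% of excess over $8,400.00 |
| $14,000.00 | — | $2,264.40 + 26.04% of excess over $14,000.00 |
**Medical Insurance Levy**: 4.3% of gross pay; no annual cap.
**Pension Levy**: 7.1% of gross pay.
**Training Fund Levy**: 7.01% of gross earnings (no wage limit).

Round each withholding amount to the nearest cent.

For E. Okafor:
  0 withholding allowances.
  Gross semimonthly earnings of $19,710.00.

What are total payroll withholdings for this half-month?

$7,379.89

Provincial Income Tax: taxable = $19,710.00
  $2,264.40 + 26.04% × ($19,710.00 − $14,000.00) = $2,264.40 + 26.04% × $5,710.00 = $3,751.28
Medical Insurance Levy: 4.3% × $19,710.00 = $847.53
Pension Levy: 7.1% × $19,710.00 = $1,399.41
Training Fund Levy: 7.01% × $19,710.00 = $1,381.67
Total: $3,751.28 + $847.53 + $1,399.41 + $1,381.67 = $7,379.89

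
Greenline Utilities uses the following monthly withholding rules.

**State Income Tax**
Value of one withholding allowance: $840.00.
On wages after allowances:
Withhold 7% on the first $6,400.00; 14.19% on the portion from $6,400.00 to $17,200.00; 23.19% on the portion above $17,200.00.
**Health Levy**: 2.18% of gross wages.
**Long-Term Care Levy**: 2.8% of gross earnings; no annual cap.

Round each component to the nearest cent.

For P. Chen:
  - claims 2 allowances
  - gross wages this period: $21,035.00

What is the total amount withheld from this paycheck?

$3,527.80

State Income Tax: taxable = $21,035.00 − 2×$840.00 = $19,355.00
  $1,980.52 + 23.19% × ($19,355.00 − $17,200.00) = $1,980.52 + 23.19% × $2,155.00 = $2,480.26
Health Levy: 2.18% × $21,035.00 = $458.56
Long-Term Care Levy: 2.8% × $21,035.00 = $588.98
Total: $2,480.26 + $458.56 + $588.98 = $3,527.80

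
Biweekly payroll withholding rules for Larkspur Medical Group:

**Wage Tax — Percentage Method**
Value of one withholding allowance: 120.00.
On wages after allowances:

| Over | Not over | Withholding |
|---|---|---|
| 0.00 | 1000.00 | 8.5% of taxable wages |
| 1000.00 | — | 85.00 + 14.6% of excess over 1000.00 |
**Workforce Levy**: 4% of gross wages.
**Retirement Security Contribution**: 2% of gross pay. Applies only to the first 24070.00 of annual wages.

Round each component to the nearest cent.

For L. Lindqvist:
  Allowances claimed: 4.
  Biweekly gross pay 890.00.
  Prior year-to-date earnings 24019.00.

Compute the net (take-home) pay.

Wage Tax: taxable = 890.00 − 4×120.00 = 410.00
  8.5% × 410.00 = 34.85
Workforce Levy: 4% × 890.00 = 35.60
Retirement Security Contribution: cap 24070.00 − YTD 24019.00 = 51.00 subject; 2% × 51.00 = 1.02
Total withheld: 34.85 + 35.60 + 1.02 = 71.47
Net pay: 890.00 − 71.47 = 818.53

818.53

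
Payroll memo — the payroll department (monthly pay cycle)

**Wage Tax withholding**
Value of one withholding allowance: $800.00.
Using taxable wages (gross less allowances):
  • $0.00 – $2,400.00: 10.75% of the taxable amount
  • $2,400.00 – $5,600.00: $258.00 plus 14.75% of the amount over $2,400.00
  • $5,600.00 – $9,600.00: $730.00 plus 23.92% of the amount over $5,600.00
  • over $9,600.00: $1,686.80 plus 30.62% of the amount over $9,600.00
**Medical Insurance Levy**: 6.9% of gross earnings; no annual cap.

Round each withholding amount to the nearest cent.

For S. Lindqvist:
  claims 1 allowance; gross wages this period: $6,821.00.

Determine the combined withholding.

Wage Tax: taxable = $6,821.00 − 1×$800.00 = $6,021.00
  $730.00 + 23.92% × ($6,021.00 − $5,600.00) = $730.00 + 23.92% × $421.00 = $830.70
Medical Insurance Levy: 6.9% × $6,821.00 = $470.65
Total: $830.70 + $470.65 = $1,301.35

$1,301.35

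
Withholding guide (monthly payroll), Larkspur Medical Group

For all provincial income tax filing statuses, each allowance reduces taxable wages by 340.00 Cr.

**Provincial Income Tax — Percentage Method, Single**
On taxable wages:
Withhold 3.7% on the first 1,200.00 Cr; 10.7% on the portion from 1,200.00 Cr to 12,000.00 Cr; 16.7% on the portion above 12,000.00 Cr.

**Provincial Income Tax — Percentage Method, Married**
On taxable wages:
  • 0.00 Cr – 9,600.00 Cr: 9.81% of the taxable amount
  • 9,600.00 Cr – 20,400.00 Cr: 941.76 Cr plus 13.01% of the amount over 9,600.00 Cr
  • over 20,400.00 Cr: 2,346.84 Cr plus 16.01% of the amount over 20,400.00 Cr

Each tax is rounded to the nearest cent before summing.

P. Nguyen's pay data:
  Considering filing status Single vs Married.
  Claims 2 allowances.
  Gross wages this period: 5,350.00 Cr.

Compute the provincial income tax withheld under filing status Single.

415.69 Cr

Provincial Income Tax (Single): taxable = 5,350.00 Cr − 2×340.00 Cr = 4,670.00 Cr
  44.40 Cr + 10.7% × (4,670.00 Cr − 1,200.00 Cr) = 44.40 Cr + 10.7% × 3,470.00 Cr = 415.69 Cr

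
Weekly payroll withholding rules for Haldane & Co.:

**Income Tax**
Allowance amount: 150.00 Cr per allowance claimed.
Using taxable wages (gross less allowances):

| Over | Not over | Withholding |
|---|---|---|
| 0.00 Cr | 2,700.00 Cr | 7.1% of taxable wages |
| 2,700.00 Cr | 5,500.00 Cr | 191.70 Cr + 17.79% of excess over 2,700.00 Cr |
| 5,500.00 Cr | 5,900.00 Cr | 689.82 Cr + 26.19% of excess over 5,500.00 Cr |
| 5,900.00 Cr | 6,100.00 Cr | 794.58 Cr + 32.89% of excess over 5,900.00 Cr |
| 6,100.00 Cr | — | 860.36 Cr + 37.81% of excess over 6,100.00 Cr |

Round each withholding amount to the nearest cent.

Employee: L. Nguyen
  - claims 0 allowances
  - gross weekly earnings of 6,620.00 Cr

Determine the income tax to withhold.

Income Tax: taxable = 6,620.00 Cr
  860.36 Cr + 37.81% × (6,620.00 Cr − 6,100.00 Cr) = 860.36 Cr + 37.81% × 520.00 Cr = 1,056.97 Cr

1,056.97 Cr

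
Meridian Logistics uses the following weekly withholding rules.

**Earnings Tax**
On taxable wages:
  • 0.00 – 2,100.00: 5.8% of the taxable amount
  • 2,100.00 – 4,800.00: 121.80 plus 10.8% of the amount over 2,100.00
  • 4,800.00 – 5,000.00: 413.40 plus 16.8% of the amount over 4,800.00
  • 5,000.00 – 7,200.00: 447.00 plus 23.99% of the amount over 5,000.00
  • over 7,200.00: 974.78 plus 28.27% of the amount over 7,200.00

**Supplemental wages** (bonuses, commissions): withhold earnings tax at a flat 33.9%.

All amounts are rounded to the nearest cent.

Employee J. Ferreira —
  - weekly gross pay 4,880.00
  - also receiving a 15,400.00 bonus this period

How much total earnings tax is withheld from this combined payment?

5,647.44

Earnings Tax: taxable = 4,880.00
  413.40 + 16.8% × (4,880.00 − 4,800.00) = 413.40 + 16.8% × 80.00 = 426.84
Supplemental (33.9% flat on bonus): 33.9% × 15,400.00 = 5,220.60
Total earnings tax: 426.84 + 5,220.60 = 5,647.44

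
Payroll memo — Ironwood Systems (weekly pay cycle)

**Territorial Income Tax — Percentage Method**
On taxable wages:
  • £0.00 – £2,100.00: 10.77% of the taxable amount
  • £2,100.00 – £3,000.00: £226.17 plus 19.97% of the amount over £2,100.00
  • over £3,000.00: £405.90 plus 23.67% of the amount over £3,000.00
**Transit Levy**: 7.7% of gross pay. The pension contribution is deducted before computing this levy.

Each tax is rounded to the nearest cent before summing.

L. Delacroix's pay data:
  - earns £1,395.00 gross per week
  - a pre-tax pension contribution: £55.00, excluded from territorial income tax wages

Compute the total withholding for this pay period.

£247.50

Territorial Income Tax: taxable = £1,395.00 − £55.00 = £1,340.00
  10.77% × £1,340.00 = £144.32
Transit Levy: 7.7% × £1,340.00 = £103.18
Total: £144.32 + £103.18 = £247.50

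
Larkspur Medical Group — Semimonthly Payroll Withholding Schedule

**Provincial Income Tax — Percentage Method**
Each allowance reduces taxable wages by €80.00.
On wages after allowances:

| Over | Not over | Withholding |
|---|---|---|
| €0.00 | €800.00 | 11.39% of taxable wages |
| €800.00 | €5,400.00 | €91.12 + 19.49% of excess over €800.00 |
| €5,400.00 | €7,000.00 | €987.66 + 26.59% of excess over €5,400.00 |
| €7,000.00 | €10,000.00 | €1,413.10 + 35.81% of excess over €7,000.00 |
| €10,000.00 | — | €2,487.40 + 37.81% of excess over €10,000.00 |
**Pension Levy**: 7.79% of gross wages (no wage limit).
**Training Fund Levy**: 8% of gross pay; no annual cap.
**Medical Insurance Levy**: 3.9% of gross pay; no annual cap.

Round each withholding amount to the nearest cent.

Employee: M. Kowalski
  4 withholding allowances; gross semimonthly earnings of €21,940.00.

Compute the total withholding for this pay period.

Provincial Income Tax: taxable = €21,940.00 − 4×€80.00 = €21,620.00
  €2,487.40 + 37.81% × (€21,620.00 − €10,000.00) = €2,487.40 + 37.81% × €11,620.00 = €6,880.92
Pension Levy: 7.79% × €21,940.00 = €1,709.13
Training Fund Levy: 8% × €21,940.00 = €1,755.20
Medical Insurance Levy: 3.9% × €21,940.00 = €855.66
Total: €6,880.92 + €1,709.13 + €1,755.20 + €855.66 = €11,200.91

€11,200.91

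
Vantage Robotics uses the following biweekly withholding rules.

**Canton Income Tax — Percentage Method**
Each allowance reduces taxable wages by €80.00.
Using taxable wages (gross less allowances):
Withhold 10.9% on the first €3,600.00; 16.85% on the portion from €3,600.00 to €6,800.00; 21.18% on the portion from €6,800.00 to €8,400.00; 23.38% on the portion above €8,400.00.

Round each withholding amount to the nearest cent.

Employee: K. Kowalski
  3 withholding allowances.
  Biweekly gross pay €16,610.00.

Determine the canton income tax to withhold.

Canton Income Tax: taxable = €16,610.00 − 3×€80.00 = €16,370.00
  €1,270.48 + 23.38% × (€16,370.00 − €8,400.00) = €1,270.48 + 23.38% × €7,970.00 = €3,133.87

€3,133.87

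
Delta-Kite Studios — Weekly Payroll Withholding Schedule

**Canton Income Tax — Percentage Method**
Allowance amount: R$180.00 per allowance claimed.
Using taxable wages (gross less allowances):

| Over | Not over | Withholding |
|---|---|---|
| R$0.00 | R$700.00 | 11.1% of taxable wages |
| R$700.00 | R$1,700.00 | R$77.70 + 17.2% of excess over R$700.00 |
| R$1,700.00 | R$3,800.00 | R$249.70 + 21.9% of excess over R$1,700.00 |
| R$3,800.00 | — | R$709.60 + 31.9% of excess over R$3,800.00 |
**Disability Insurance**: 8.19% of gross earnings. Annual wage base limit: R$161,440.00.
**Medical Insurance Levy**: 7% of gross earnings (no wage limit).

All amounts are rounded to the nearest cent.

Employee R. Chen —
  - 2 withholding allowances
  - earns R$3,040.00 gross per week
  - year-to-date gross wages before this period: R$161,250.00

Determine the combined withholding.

R$692.68

Canton Income Tax: taxable = R$3,040.00 − 2×R$180.00 = R$2,680.00
  R$249.70 + 21.9% × (R$2,680.00 − R$1,700.00) = R$249.70 + 21.9% × R$980.00 = R$464.32
Disability Insurance: cap R$161,440.00 − YTD R$161,250.00 = R$190.00 subject; 8.19% × R$190.00 = R$15.56
Medical Insurance Levy: 7% × R$3,040.00 = R$212.80
Total: R$464.32 + R$15.56 + R$212.80 = R$692.68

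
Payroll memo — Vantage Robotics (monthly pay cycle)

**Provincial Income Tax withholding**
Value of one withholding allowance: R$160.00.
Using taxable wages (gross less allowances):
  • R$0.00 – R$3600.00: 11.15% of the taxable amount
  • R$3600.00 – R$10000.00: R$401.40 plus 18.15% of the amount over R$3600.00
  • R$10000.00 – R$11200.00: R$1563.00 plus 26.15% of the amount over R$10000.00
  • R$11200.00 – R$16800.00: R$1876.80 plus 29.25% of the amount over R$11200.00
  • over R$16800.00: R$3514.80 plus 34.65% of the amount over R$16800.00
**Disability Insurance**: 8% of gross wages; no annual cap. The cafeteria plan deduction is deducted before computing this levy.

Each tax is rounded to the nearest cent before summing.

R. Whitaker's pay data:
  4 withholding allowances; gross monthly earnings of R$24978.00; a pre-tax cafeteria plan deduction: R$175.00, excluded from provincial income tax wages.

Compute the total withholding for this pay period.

Provincial Income Tax: taxable = R$24978.00 − R$175.00 − 4×R$160.00 = R$24163.00
  R$3514.80 + 34.65% × (R$24163.00 − R$16800.00) = R$3514.80 + 34.65% × R$7363.00 = R$6066.08
Disability Insurance: 8% × R$24803.00 = R$1984.24
Total: R$6066.08 + R$1984.24 = R$8050.32

R$8050.32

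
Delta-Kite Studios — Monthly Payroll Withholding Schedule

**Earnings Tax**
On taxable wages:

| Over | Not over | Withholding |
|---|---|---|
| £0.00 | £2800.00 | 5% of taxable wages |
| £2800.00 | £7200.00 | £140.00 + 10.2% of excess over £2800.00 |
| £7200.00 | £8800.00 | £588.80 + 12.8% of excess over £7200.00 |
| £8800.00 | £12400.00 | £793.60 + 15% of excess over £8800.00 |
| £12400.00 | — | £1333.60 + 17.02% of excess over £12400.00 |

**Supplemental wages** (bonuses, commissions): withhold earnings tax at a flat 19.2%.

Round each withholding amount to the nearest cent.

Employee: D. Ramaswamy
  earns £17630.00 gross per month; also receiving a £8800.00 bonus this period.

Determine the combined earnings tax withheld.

£3913.35

Earnings Tax: taxable = £17630.00
  £1333.60 + 17.02% × (£17630.00 − £12400.00) = £1333.60 + 17.02% × £5230.00 = £2223.75
Supplemental (19.2% flat on bonus): 19.2% × £8800.00 = £1689.60
Total earnings tax: £2223.75 + £1689.60 = £3913.35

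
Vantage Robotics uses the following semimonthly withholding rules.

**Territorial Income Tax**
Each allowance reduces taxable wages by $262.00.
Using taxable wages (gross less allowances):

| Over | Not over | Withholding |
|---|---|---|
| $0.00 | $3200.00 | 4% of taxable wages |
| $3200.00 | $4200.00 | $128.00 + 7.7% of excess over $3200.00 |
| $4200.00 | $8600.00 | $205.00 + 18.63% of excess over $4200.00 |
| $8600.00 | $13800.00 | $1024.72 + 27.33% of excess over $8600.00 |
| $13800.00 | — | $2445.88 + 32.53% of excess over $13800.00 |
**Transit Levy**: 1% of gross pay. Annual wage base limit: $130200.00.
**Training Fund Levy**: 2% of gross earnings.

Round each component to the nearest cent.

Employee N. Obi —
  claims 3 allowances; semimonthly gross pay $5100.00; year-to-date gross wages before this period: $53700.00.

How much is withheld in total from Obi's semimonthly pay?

Territorial Income Tax: taxable = $5100.00 − 3×$262.00 = $4314.00
  $205.00 + 18.63% × ($4314.00 − $4200.00) = $205.00 + 18.63% × $114.00 = $226.24
Transit Levy: 1% × $5100.00 = $51.00
Training Fund Levy: 2% × $5100.00 = $102.00
Total: $226.24 + $51.00 + $102.00 = $379.24

$379.24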